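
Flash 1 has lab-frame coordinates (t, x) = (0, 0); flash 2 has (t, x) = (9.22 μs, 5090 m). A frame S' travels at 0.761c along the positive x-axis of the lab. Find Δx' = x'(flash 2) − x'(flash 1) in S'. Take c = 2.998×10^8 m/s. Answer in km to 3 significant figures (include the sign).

γ = 1/√(1 − 0.761²) = 1.5414
Δx' = γ(Δx − vΔt) = 1.5414 × (5090 m − 0.761×(2.998×10^8 m/s)×9.22×10^-6 s)
= 1.5414 × (2986.5 m) = 4.60 km

Δx' ≈ 4.60 km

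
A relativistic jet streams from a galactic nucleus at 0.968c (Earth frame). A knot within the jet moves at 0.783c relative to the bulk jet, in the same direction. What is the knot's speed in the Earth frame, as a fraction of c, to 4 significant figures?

u ≈ 0.9960c

Relativistic velocity addition: u = (u' + v)/(1 + u'v/c²)
= (0.783 + 0.968)/(1 + 0.783×0.968) = 1.751/1.75794 = 0.9960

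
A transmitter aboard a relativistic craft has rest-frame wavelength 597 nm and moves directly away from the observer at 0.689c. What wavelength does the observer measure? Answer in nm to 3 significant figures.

λ_obs ≈ 1390 nm

Relativistic Doppler: λ_obs = λ_src √((1+β)/(1−β))
= 597 × √(1.6890/0.31100) = 597 × 2.3304 = 1390 nm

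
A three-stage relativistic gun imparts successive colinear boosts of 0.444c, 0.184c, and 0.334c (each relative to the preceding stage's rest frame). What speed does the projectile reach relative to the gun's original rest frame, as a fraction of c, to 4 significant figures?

Compose boost 2: (0.184 + 0.444)/(1 + 0.184×0.444) = 0.6280/1.08170 = 0.580570
Compose boost 3: (0.334 + 0.580570)/(1 + 0.334×0.580570) = 0.914570/1.19391 = 0.7660

u ≈ 0.7660c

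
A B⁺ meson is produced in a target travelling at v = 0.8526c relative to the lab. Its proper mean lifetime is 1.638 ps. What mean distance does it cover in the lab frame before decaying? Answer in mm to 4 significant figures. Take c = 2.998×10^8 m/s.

d ≈ 0.8012 mm

γ = 1/√(1 − 0.8526²) = 1.91364
Dilated lifetime: Δt = γτ₀ = 1.91364 × 1.638 ps = 3.13454 ps
d = vΔt = 0.8526c × 3.13454 ps = 2.55609×10^8 m/s × 3.13454×10^-12 s = 0.8012 mm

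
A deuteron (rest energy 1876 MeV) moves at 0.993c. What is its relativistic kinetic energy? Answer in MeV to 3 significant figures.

γ = 1/√(1 − 0.993²) = 8.4664
K = (γ − 1)m₀c² = (8.4664 − 1) × 1876 MeV = 7.4664 × 1876 MeV = 14000 MeV

K ≈ 14000 MeV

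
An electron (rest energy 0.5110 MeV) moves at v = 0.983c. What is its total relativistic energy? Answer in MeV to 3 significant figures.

E ≈ 2.78 MeV

γ = 1/√(1 − 0.983²) = 5.4465
E = γm₀c² = 5.4465 × 0.5110 MeV = 2.78 MeV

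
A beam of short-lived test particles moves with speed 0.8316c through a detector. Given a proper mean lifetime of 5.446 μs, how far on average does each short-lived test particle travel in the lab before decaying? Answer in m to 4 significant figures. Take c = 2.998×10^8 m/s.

γ = 1/√(1 − 0.8316²) = 1.80059
Dilated lifetime: Δt = γτ₀ = 1.80059 × 5.446 μs = 9.80599 μs
d = vΔt = 0.8316c × 9.80599 μs = 2.49314×10^8 m/s × 9.80599×10^-6 s = 2445 m

d ≈ 2445 m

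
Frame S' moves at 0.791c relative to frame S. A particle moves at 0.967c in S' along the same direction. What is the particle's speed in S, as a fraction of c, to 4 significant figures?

Relativistic velocity addition: u = (u' + v)/(1 + u'v/c²)
= (0.967 + 0.791)/(1 + 0.967×0.791) = 1.758/1.76490 = 0.9961

u ≈ 0.9961c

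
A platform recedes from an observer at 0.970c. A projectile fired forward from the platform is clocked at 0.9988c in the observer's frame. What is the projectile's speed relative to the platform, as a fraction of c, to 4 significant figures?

Inverse velocity addition: u' = (u − v)/(1 − uv/c²)
= (0.9988 − 0.970)/(1 − 0.9988×0.970) = 0.02880/0.0311640 = 0.9241

u' ≈ 0.9241c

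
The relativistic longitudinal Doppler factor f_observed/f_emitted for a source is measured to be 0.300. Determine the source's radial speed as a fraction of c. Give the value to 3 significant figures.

β ≈ 0.835

f_obs/f_src = √((1−β)/(1+β)) = 0.300  ⇒  (1−β)/(1+β) = 0.090000
β = |1 − D²|/(1 + D²) = |1 − 0.090000|/(1 + 0.090000) = 0.835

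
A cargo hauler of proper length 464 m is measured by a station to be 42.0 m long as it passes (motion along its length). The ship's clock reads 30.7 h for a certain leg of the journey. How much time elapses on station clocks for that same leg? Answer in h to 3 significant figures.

Δt ≈ 339 h

Length contraction ⇒ γ = L₀/L = 464/42.0 = 11.048
Time dilation: Δt = γτ₀ = 11.048 × 30.7 h = 339 h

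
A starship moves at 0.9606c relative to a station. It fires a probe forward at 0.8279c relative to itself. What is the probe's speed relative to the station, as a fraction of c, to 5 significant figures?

Relativistic velocity addition: u = (u' + v)/(1 + u'v/c²)
= (0.8279 + 0.9606)/(1 + 0.8279×0.9606) = 1.7885/1.795281 = 0.99622

u ≈ 0.99622c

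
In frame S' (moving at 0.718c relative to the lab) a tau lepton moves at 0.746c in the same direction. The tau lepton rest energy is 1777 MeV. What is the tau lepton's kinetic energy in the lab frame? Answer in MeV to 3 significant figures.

K ≈ 4110 MeV

u_lab = (0.746 + 0.718)/(1 + 0.746×0.718) = 0.953356
γ = 1/√(1 − 0.953356²) = 3.3129
K = (γ − 1)m₀c² = (3.3129 − 1) × 1777 = 2.3129 × 1777 = 4110 MeV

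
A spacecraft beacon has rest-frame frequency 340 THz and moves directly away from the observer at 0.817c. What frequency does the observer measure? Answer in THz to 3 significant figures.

f_obs ≈ 108 THz

Relativistic Doppler: f_obs = f_src √((1−β)/(1+β))
= 340 × √(0.18300/1.8170) = 340 × 0.31736 = 108 THz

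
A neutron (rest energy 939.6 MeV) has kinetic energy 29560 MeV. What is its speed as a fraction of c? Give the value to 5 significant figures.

γ = 1 + K/(m₀c²) = 1 + 29560/939.6 = 32.46020
β = √(1 − 1/γ²) = 0.99953

β ≈ 0.99953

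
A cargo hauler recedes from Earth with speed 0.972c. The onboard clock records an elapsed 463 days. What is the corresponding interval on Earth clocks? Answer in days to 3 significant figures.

Δt ≈ 1970 days

γ = 1/√(1 − 0.972²) = 4.2557
Time dilation: Δt = γτ₀ = 4.2557 × 463 days = 1970 days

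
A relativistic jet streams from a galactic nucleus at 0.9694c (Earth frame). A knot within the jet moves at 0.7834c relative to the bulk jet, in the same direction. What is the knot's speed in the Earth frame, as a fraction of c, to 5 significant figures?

u ≈ 0.99623c

Relativistic velocity addition: u = (u' + v)/(1 + u'v/c²)
= (0.7834 + 0.9694)/(1 + 0.7834×0.9694) = 1.7528/1.759428 = 0.99623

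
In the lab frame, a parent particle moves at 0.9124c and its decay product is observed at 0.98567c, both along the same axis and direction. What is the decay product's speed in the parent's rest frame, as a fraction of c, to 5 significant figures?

Inverse velocity addition: u' = (u − v)/(1 − uv/c²)
= (0.98567 − 0.9124)/(1 − 0.98567×0.9124) = 0.073270/0.1006747 = 0.72779

u' ≈ 0.72779c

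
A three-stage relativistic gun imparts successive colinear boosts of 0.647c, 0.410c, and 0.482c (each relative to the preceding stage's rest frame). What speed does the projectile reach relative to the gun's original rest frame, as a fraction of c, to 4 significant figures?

Compose boost 2: (0.410 + 0.647)/(1 + 0.410×0.647) = 1.057/1.26527 = 0.835395
Compose boost 3: (0.482 + 0.835395)/(1 + 0.482×0.835395) = 1.31739/1.40266 = 0.9392

u ≈ 0.9392c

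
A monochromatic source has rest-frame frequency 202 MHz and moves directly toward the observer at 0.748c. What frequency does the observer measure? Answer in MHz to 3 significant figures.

Relativistic Doppler: f_obs = f_src √((1+β)/(1−β))
= 202 × √(1.7480/0.25200) = 202 × 2.6337 = 532 MHz

f_obs ≈ 532 MHz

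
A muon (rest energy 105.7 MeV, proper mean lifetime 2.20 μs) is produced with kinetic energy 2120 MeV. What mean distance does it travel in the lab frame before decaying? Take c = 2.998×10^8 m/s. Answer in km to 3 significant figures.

d ≈ 13.9 km

γ = 1 + K/(m₀c²) = 1 + 2120/105.7 = 21.057
β = √(1 − 1/γ²) = 0.99887
Dilated lifetime: γτ₀ = 21.057 × 2.20 μs = 46.325 μs
d = βc·γτ₀ = 0.99887 × (2.998×10^8 m/s) × 4.6325×10^-5 s = 13.9 km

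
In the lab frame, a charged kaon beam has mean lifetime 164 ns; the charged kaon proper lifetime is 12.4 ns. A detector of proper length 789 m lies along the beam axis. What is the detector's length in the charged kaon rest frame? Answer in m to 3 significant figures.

L ≈ 59.7 m

Time dilation ⇒ γ = Δt/τ₀ = 164/12.4 = 13.226
Length contraction: L = L₀/γ = 789/13.226 = 59.7 m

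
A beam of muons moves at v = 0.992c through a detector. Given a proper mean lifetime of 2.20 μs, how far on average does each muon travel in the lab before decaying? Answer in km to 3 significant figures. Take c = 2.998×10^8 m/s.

γ = 1/√(1 − 0.992²) = 7.9216
Dilated lifetime: Δt = γτ₀ = 7.9216 × 2.20 μs = 17.427 μs
d = vΔt = 0.992c × 17.427 μs = 2.9740×10^8 m/s × 1.7427×10^-5 s = 5.18 km

d ≈ 5.18 km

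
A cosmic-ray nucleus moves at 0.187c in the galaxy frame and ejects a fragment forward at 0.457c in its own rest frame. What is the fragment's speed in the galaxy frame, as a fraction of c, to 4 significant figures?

u ≈ 0.5933c

Compose boost 2: (0.457 + 0.187)/(1 + 0.457×0.187) = 0.6440/1.08546 = 0.5933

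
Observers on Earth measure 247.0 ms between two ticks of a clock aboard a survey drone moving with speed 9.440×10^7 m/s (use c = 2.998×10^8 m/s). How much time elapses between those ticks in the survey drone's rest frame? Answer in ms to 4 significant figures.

τ₀ ≈ 234.4 ms

β = v/c = 9.440×10^7 / 2.998×10^8 = 0.314877
γ = 1/√(1 − 0.314877²) = 1.05359
Proper time: τ₀ = Δt/γ = 247.0/1.05359 = 234.4 ms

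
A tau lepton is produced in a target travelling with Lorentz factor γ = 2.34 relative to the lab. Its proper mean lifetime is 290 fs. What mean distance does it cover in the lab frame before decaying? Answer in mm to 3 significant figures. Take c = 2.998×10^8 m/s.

β = √(1 − 1/γ²) = √(1 − 1/2.34²) = 0.90409
Dilated lifetime: Δt = γτ₀ = 2.34 × 290 fs = 678.60 fs
d = vΔt = 0.90409c × 678.60 fs = 2.7105×10^8 m/s × 6.7860×10^-13 s = 0.184 mm

d ≈ 0.184 mm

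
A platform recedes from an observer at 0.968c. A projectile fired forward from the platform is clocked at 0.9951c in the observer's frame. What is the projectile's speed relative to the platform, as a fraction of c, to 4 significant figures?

Inverse velocity addition: u' = (u − v)/(1 − uv/c²)
= (0.9951 − 0.968)/(1 − 0.9951×0.968) = 0.02710/0.0367432 = 0.7376

u' ≈ 0.7376c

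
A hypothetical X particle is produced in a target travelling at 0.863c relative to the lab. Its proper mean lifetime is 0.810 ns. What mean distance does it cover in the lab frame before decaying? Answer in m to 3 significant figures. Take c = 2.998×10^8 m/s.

d ≈ 0.415 m

γ = 1/√(1 − 0.863²) = 1.9794
Dilated lifetime: Δt = γτ₀ = 1.9794 × 0.810 ns = 1.6033 ns
d = vΔt = 0.863c × 1.6033 ns = 2.5873×10^8 m/s × 1.6033×10^-9 s = 0.415 m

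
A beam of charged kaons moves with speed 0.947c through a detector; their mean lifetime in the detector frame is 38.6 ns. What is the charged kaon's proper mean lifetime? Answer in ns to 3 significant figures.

γ = 1/√(1 − 0.947²) = 3.1130
Proper time: τ₀ = Δt/γ = 38.6/3.1130 = 12.4 ns

τ₀ ≈ 12.4 ns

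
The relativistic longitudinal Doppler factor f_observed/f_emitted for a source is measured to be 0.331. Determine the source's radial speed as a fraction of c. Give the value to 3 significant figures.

β ≈ 0.803

f_obs/f_src = √((1−β)/(1+β)) = 0.331  ⇒  (1−β)/(1+β) = 0.10956
β = |1 − D²|/(1 + D²) = |1 − 0.10956|/(1 + 0.10956) = 0.803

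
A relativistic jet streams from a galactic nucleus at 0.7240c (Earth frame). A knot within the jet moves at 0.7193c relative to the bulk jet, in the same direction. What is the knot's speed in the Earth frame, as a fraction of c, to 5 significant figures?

u ≈ 0.94906c

Relativistic velocity addition: u = (u' + v)/(1 + u'v/c²)
= (0.7193 + 0.7240)/(1 + 0.7193×0.7240) = 1.4433/1.520773 = 0.94906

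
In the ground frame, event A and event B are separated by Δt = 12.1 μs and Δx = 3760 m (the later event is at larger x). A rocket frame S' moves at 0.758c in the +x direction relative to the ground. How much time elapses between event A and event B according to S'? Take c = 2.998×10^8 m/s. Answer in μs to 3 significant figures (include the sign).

Δt' ≈ 3.98 μs

γ = 1/√(1 − 0.758²) = 1.5331
Δt' = γ(Δt − vΔx/c²) = 1.5331 × (12.1 μs − 0.758×3760 m / (2.998×10^8 m/s))
= 1.5331 × (2.5934 μs) = 3.98 μs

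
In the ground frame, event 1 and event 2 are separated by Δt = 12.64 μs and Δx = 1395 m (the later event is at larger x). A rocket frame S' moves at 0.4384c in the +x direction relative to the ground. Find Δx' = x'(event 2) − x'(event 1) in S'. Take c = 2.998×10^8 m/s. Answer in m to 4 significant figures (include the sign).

γ = 1/√(1 − 0.4384²) = 1.11262
Δx' = γ(Δx − vΔt) = 1.11262 × (1395 m − 0.4384×(2.998×10^8 m/s)×12.64×10^-6 s)
= 1.11262 × (-266.305 m) = -296.3 m

Δx' ≈ -296.3 m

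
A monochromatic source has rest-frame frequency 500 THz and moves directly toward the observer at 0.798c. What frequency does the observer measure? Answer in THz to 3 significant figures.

Relativistic Doppler: f_obs = f_src √((1+β)/(1−β))
= 500 × √(1.7980/0.20200) = 500 × 2.9835 = 1490 THz

f_obs ≈ 1490 THz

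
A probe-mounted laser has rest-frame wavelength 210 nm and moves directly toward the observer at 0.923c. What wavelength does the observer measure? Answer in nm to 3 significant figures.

Relativistic Doppler: λ_obs = λ_src √((1−β)/(1+β))
= 210 × √(0.077000/1.9230) = 210 × 0.20010 = 42.0 nm

λ_obs ≈ 42.0 nm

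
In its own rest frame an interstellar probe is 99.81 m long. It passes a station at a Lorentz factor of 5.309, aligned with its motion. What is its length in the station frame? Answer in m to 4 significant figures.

γ = 5.309 (given)
Length contraction: L = L₀/γ = 99.81/5.309 = 18.80 m

L ≈ 18.80 m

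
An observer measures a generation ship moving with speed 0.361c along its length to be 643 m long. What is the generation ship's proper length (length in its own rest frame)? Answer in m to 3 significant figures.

γ = 1/√(1 − 0.361²) = 1.0723
L₀ = γL = 1.0723 × 643 = 689 m

L₀ ≈ 689 m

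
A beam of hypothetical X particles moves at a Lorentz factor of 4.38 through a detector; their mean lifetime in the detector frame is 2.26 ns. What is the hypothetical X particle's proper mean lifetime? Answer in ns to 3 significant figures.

γ = 4.38 (given)
Proper time: τ₀ = Δt/γ = 2.26/4.38 = 0.516 ns

τ₀ ≈ 0.516 ns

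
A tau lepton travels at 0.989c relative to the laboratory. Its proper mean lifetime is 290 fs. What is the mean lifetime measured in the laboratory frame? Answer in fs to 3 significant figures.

γ = 1/√(1 − 0.989²) = 6.7606
Time dilation: Δt = γτ₀ = 6.7606 × 290 fs = 1960 fs

Δt ≈ 1960 fs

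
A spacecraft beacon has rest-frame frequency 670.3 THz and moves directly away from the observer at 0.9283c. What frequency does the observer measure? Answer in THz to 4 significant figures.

f_obs ≈ 129.3 THz

Relativistic Doppler: f_obs = f_src √((1−β)/(1+β))
= 670.3 × √(0.0717000/1.92830) = 670.3 × 0.192829 = 129.3 THz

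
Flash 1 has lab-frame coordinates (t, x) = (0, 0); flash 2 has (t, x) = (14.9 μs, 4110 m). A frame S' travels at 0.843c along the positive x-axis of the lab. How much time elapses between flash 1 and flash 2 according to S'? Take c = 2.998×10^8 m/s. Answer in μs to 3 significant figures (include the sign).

Δt' ≈ 6.22 μs

γ = 1/√(1 − 0.843²) = 1.8590
Δt' = γ(Δt − vΔx/c²) = 1.8590 × (14.9 μs − 0.843×4110 m / (2.998×10^8 m/s))
= 1.8590 × (3.3432 μs) = 6.22 μs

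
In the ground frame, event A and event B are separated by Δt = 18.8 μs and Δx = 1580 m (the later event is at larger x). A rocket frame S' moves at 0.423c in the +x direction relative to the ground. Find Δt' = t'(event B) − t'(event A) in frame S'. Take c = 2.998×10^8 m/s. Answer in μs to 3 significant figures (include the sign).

Δt' ≈ 18.3 μs

γ = 1/√(1 − 0.423²) = 1.1036
Δt' = γ(Δt − vΔx/c²) = 1.1036 × (18.8 μs − 0.423×1580 m / (2.998×10^8 m/s))
= 1.1036 × (16.571 μs) = 18.3 μs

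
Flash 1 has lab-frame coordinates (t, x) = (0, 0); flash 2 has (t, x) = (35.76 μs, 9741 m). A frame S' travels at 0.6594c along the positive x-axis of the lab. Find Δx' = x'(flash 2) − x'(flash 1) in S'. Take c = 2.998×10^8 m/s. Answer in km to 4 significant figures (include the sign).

Δx' ≈ 3.554 km

γ = 1/√(1 − 0.6594²) = 1.33015
Δx' = γ(Δx − vΔt) = 1.33015 × (9741 m − 0.6594×(2.998×10^8 m/s)×35.76×10^-6 s)
= 1.33015 × (2671.67 m) = 3.554 km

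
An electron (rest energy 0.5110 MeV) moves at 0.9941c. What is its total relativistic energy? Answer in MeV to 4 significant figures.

γ = 1/√(1 − 0.9941²) = 9.21935
E = γm₀c² = 9.21935 × 0.5110 MeV = 4.711 MeV

E ≈ 4.711 MeV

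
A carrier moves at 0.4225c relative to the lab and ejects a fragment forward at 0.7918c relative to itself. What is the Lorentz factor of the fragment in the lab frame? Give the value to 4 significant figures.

γ ≈ 2.411

u_lab = (0.7918 + 0.4225)/(1 + 0.7918×0.4225) = 1.2143/1.334535 = 0.9099046
γ = 1/√(1 − 0.9099046²) = 2.411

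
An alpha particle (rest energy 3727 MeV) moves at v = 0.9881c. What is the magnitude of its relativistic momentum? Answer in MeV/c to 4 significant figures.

p ≈ 23940 MeV/c

γ = 1/√(1 − 0.9881²) = 6.50141
p = γβm₀c = 6.50141 × 0.9881 × 3727 MeV/c = 23940 MeV/c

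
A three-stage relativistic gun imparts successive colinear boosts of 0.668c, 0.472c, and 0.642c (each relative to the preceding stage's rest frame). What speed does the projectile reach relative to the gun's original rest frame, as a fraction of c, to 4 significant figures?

Compose boost 2: (0.472 + 0.668)/(1 + 0.472×0.668) = 1.140/1.31530 = 0.866725
Compose boost 3: (0.642 + 0.866725)/(1 + 0.642×0.866725) = 1.50873/1.55644 = 0.9693

u ≈ 0.9693c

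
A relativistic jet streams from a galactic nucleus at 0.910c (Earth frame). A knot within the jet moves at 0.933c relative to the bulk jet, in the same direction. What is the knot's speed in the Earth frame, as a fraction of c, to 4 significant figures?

u ≈ 0.9967c

Relativistic velocity addition: u = (u' + v)/(1 + u'v/c²)
= (0.933 + 0.910)/(1 + 0.933×0.910) = 1.843/1.84903 = 0.9967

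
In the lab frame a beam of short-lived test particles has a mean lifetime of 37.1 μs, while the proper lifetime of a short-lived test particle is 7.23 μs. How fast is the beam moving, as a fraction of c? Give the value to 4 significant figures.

β ≈ 0.9808

γ = Δt/τ₀ = 37.1/7.23 = 5.13140
β = √(1 − 1/γ²) = √(1 − 1/5.13140²) = 0.9808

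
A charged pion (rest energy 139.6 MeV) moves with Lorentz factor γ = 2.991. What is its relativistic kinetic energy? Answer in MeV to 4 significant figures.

K ≈ 277.9 MeV

γ = 2.991 (given)
K = (γ − 1)m₀c² = (2.991 − 1) × 139.6 MeV = 1.99100 × 139.6 MeV = 277.9 MeV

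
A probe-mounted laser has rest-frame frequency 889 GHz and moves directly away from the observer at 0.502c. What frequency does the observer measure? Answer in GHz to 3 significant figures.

f_obs ≈ 512 GHz

Relativistic Doppler: f_obs = f_src √((1−β)/(1+β))
= 889 × √(0.49800/1.5020) = 889 × 0.57581 = 512 GHz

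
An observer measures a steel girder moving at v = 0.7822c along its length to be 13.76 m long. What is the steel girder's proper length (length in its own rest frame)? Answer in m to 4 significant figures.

γ = 1/√(1 − 0.7822²) = 1.60507
L₀ = γL = 1.60507 × 13.76 = 22.09 m

L₀ ≈ 22.09 m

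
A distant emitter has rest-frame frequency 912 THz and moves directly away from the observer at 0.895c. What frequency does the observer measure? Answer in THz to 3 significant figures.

f_obs ≈ 215 THz

Relativistic Doppler: f_obs = f_src √((1−β)/(1+β))
= 912 × √(0.10500/1.8950) = 912 × 0.23539 = 215 THz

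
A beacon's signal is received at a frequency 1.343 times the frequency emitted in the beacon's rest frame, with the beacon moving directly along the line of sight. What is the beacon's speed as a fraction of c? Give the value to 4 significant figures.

f_obs/f_src = √((1+β)/(1−β)) = 1.343  ⇒  (1+β)/(1−β) = 1.80365
β = |1 − D²|/(1 + D²) = |1 − 1.80365|/(1 + 1.80365) = 0.2866

β ≈ 0.2866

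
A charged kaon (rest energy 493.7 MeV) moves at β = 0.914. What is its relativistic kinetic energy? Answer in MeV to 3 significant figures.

K ≈ 723 MeV

γ = 1/√(1 − 0.914²) = 2.4648
K = (γ − 1)m₀c² = (2.4648 − 1) × 493.7 MeV = 1.4648 × 493.7 MeV = 723 MeV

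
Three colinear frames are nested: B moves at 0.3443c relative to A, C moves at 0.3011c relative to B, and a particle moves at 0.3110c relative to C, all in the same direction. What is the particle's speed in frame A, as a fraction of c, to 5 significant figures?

Compose boost 2: (0.3011 + 0.3443)/(1 + 0.3011×0.3443) = 0.64540/1.103669 = 0.5847769
Compose boost 3: (0.3110 + 0.5847769)/(1 + 0.3110×0.5847769) = 0.8957769/1.181866 = 0.75793

u ≈ 0.75793c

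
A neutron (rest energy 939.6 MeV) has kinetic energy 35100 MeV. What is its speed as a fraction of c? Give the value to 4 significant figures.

β ≈ 0.9997

γ = 1 + K/(m₀c²) = 1 + 35100/939.6 = 38.3563
β = √(1 − 1/γ²) = 0.9997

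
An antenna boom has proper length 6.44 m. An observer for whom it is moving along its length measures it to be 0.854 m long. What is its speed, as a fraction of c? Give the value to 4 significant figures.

γ = L₀/L = 6.44/0.854 = 7.54098
β = √(1 − 1/γ²) = 0.9912

β ≈ 0.9912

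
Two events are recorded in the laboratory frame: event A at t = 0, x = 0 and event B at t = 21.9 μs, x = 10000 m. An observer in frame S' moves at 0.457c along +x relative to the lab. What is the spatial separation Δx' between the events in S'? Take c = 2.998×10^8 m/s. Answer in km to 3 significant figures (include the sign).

Δx' ≈ 7.87 km

γ = 1/√(1 − 0.457²) = 1.1243
Δx' = γ(Δx − vΔt) = 1.1243 × (10000 m − 0.457×(2.998×10^8 m/s)×21.9×10^-6 s)
= 1.1243 × (6999.5 m) = 7.87 km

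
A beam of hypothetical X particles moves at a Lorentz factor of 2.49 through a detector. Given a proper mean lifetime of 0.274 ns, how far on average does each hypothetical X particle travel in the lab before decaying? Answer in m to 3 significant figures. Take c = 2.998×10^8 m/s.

d ≈ 0.187 m

β = √(1 − 1/γ²) = √(1 − 1/2.49²) = 0.91581
Dilated lifetime: Δt = γτ₀ = 2.49 × 0.274 ns = 0.68226 ns
d = vΔt = 0.91581c × 0.68226 ns = 2.7456×10^8 m/s × 6.8226×10^-10 s = 0.187 m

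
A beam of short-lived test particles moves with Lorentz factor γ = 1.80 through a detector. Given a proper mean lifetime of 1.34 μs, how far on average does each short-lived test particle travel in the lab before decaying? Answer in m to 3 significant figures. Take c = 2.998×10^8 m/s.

β = √(1 − 1/γ²) = √(1 − 1/1.80²) = 0.83148
Dilated lifetime: Δt = γτ₀ = 1.80 × 1.34 μs = 2.4120 μs
d = vΔt = 0.83148c × 2.4120 μs = 2.4928×10^8 m/s × 2.4120×10^-6 s = 601 m

d ≈ 601 m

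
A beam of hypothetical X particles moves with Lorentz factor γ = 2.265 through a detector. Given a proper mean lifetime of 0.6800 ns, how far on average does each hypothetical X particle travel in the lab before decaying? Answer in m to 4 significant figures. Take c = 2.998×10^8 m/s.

d ≈ 0.4143 m

β = √(1 − 1/γ²) = √(1 − 1/2.265²) = 0.897261
Dilated lifetime: Δt = γτ₀ = 2.265 × 0.6800 ns = 1.54020 ns
d = vΔt = 0.897261c × 1.54020 ns = 2.68999×10^8 m/s × 1.54020×10^-9 s = 0.4143 m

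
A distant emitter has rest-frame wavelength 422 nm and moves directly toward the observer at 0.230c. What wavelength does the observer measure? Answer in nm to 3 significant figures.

Relativistic Doppler: λ_obs = λ_src √((1−β)/(1+β))
= 422 × √(0.77000/1.2300) = 422 × 0.79121 = 334 nm

λ_obs ≈ 334 nm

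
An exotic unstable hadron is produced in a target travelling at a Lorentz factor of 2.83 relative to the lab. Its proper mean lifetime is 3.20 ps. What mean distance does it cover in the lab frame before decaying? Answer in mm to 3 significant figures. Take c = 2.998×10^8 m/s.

d ≈ 2.54 mm

β = √(1 − 1/γ²) = √(1 − 1/2.83²) = 0.93549
Dilated lifetime: Δt = γτ₀ = 2.83 × 3.20 ps = 9.0560 ps
d = vΔt = 0.93549c × 9.0560 ps = 2.8046×10^8 m/s × 9.0560×10^-12 s = 2.54 mm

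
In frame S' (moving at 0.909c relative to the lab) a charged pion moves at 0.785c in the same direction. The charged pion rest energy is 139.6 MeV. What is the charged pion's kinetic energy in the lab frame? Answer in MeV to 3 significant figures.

u_lab = (0.785 + 0.909)/(1 + 0.785×0.909) = 0.988582
γ = 1/√(1 − 0.988582²) = 6.6365
K = (γ − 1)m₀c² = (6.6365 − 1) × 139.6 = 5.6365 × 139.6 = 787 MeV

K ≈ 787 MeV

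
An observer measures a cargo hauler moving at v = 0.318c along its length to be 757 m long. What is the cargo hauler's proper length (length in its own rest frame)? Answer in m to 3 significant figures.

L₀ ≈ 798 m

γ = 1/√(1 − 0.318²) = 1.0548
L₀ = γL = 1.0548 × 757 = 798 m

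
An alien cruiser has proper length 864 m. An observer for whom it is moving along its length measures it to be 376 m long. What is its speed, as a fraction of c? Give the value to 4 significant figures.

β ≈ 0.9003

γ = L₀/L = 864/376 = 2.29787
β = √(1 − 1/γ²) = 0.9003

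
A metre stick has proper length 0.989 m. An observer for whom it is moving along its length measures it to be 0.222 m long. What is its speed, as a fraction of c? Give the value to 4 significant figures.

β ≈ 0.9745

γ = L₀/L = 0.989/0.222 = 4.45495
β = √(1 − 1/γ²) = 0.9745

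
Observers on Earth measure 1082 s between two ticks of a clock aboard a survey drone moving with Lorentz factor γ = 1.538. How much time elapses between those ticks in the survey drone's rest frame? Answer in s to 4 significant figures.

γ = 1.538 (given)
Proper time: τ₀ = Δt/γ = 1082/1.538 = 703.5 s

τ₀ ≈ 703.5 s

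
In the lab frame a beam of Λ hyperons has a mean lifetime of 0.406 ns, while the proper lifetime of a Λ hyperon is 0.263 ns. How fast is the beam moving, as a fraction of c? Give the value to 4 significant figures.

γ = Δt/τ₀ = 0.406/0.263 = 1.54373
β = √(1 − 1/γ²) = √(1 − 1/1.54373²) = 0.7618

β ≈ 0.7618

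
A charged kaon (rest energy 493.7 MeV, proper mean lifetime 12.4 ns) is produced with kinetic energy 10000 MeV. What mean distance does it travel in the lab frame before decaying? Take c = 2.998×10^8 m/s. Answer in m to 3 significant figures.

d ≈ 78.9 m

γ = 1 + K/(m₀c²) = 1 + 10000/493.7 = 21.255
β = √(1 − 1/γ²) = 0.99889
Dilated lifetime: γτ₀ = 21.255 × 12.4 ns = 263.56 ns
d = βc·γτ₀ = 0.99889 × (2.998×10^8 m/s) × 2.6356×10^-7 s = 78.9 m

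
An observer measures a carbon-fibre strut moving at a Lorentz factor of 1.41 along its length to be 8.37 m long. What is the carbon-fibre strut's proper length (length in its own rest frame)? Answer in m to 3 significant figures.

γ = 1.41 (given)
L₀ = γL = 1.41 × 8.37 = 11.8 m

L₀ ≈ 11.8 m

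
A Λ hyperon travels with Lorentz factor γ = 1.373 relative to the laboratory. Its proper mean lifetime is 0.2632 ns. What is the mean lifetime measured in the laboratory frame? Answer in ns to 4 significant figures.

γ = 1.373 (given)
Time dilation: Δt = γτ₀ = 1.373 × 0.2632 ns = 0.3614 ns

Δt ≈ 0.3614 ns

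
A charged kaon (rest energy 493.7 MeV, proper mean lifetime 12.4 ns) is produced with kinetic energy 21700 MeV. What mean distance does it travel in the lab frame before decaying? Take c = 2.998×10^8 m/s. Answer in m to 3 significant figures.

γ = 1 + K/(m₀c²) = 1 + 21700/493.7 = 44.954
β = √(1 − 1/γ²) = 0.99975
Dilated lifetime: γτ₀ = 44.954 × 12.4 ns = 557.43 ns
d = βc·γτ₀ = 0.99975 × (2.998×10^8 m/s) × 5.5743×10^-7 s = 167 m

d ≈ 167 m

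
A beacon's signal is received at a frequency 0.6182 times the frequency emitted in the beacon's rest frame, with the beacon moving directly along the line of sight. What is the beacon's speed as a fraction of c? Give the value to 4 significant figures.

β ≈ 0.4470

f_obs/f_src = √((1−β)/(1+β)) = 0.6182  ⇒  (1−β)/(1+β) = 0.382171
β = |1 − D²|/(1 + D²) = |1 − 0.382171|/(1 + 0.382171) = 0.4470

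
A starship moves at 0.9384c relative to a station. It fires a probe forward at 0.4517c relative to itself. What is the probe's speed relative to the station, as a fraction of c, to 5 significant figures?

u ≈ 0.97628c

Relativistic velocity addition: u = (u' + v)/(1 + u'v/c²)
= (0.4517 + 0.9384)/(1 + 0.4517×0.9384) = 1.3901/1.423875 = 0.97628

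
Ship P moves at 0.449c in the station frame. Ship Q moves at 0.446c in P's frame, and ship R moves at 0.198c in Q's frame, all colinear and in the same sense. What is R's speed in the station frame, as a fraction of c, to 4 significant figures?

u ≈ 0.8223c

Compose boost 2: (0.446 + 0.449)/(1 + 0.446×0.449) = 0.8950/1.20025 = 0.745675
Compose boost 3: (0.198 + 0.745675)/(1 + 0.198×0.745675) = 0.943675/1.14764 = 0.8223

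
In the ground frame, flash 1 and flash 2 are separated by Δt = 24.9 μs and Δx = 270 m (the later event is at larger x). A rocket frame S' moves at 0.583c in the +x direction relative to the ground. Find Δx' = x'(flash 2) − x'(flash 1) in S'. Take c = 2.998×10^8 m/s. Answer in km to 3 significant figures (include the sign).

γ = 1/√(1 − 0.583²) = 1.2308
Δx' = γ(Δx − vΔt) = 1.2308 × (270 m − 0.583×(2.998×10^8 m/s)×24.9×10^-6 s)
= 1.2308 × (-4082.1 m) = -5.02 km

Δx' ≈ -5.02 km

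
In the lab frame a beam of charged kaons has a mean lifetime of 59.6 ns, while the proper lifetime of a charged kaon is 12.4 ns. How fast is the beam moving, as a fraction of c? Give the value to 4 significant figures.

γ = Δt/τ₀ = 59.6/12.4 = 4.80645
β = √(1 − 1/γ²) = √(1 − 1/4.80645²) = 0.9781

β ≈ 0.9781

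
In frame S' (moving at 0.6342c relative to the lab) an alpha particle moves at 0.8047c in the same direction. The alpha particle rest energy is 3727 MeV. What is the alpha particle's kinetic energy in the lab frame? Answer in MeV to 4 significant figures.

u_lab = (0.8047 + 0.6342)/(1 + 0.8047×0.6342) = 0.9526989
γ = 1/√(1 − 0.9526989²) = 3.29039
K = (γ − 1)m₀c² = (3.29039 − 1) × 3727 = 2.29039 × 3727 = 8536 MeV

K ≈ 8536 MeV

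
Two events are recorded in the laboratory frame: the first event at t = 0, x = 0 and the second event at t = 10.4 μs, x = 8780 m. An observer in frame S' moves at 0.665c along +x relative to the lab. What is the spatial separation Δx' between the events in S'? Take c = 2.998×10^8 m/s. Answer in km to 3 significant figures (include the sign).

Δx' ≈ 8.98 km

γ = 1/√(1 − 0.665²) = 1.3390
Δx' = γ(Δx − vΔt) = 1.3390 × (8780 m − 0.665×(2.998×10^8 m/s)×10.4×10^-6 s)
= 1.3390 × (6706.6 m) = 8.98 km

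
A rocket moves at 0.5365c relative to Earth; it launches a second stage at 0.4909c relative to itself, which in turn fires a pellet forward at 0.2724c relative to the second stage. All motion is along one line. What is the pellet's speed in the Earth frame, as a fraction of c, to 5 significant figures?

u ≈ 0.88875c

Compose boost 2: (0.4909 + 0.5365)/(1 + 0.4909×0.5365) = 1.0274/1.263368 = 0.8132232
Compose boost 3: (0.2724 + 0.8132232)/(1 + 0.2724×0.8132232) = 1.085623/1.221522 = 0.88875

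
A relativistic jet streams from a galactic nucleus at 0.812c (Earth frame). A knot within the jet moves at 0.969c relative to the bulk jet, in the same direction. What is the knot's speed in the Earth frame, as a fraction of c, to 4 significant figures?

u ≈ 0.9967c

Relativistic velocity addition: u = (u' + v)/(1 + u'v/c²)
= (0.969 + 0.812)/(1 + 0.969×0.812) = 1.781/1.78683 = 0.9967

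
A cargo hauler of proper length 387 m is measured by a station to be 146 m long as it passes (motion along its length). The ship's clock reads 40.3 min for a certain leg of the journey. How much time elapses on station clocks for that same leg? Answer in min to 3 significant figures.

Length contraction ⇒ γ = L₀/L = 387/146 = 2.6507
Time dilation: Δt = γτ₀ = 2.6507 × 40.3 min = 107 min

Δt ≈ 107 min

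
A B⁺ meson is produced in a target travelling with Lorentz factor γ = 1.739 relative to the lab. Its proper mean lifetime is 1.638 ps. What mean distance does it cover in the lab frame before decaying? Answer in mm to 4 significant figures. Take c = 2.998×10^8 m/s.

d ≈ 0.6987 mm

β = √(1 − 1/γ²) = √(1 − 1/1.739²) = 0.818123
Dilated lifetime: Δt = γτ₀ = 1.739 × 1.638 ps = 2.84848 ps
d = vΔt = 0.818123c × 2.84848 ps = 2.45273×10^8 m/s × 2.84848×10^-12 s = 0.6987 mm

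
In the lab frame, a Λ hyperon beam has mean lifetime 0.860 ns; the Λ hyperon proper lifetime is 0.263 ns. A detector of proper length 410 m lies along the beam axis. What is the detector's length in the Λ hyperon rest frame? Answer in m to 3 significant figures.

L ≈ 125 m

Time dilation ⇒ γ = Δt/τ₀ = 0.860/0.263 = 3.2700
Length contraction: L = L₀/γ = 410/3.2700 = 125 m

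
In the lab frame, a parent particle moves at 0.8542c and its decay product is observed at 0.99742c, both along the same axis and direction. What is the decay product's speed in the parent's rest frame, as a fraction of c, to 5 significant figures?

u' ≈ 0.96768c

Inverse velocity addition: u' = (u − v)/(1 − uv/c²)
= (0.99742 − 0.8542)/(1 − 0.99742×0.8542) = 0.14322/0.1480038 = 0.96768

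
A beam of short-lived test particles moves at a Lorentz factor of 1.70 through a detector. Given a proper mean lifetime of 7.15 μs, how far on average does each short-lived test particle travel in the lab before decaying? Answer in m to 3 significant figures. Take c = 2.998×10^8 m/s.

d ≈ 2950 m

β = √(1 − 1/γ²) = √(1 − 1/1.70²) = 0.80869
Dilated lifetime: Δt = γτ₀ = 1.70 × 7.15 μs = 12.155 μs
d = vΔt = 0.80869c × 12.155 μs = 2.4245×10^8 m/s × 1.2155×10^-5 s = 2950 m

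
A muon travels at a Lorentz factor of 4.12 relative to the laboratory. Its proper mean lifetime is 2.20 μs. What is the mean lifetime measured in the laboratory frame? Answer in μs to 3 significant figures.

γ = 4.12 (given)
Time dilation: Δt = γτ₀ = 4.12 × 2.20 μs = 9.06 μs

Δt ≈ 9.06 μs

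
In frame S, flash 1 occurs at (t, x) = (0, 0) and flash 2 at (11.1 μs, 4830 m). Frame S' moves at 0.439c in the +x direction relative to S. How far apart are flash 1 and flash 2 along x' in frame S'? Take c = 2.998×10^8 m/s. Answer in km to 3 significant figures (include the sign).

γ = 1/√(1 − 0.439²) = 1.1130
Δx' = γ(Δx − vΔt) = 1.1130 × (4830 m − 0.439×(2.998×10^8 m/s)×11.1×10^-6 s)
= 1.1130 × (3369.1 m) = 3.75 km

Δx' ≈ 3.75 km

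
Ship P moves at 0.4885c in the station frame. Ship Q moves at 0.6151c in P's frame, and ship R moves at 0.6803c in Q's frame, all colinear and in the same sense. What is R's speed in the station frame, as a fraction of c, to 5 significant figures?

Compose boost 2: (0.6151 + 0.4885)/(1 + 0.6151×0.4885) = 1.1036/1.300476 = 0.8486121
Compose boost 3: (0.6803 + 0.8486121)/(1 + 0.6803×0.8486121) = 1.528912/1.577311 = 0.96932

u ≈ 0.96932c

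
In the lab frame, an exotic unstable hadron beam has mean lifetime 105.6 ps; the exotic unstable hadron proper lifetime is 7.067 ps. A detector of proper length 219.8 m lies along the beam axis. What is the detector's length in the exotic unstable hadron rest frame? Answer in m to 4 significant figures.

Time dilation ⇒ γ = Δt/τ₀ = 105.6/7.067 = 14.9427
Length contraction: L = L₀/γ = 219.8/14.9427 = 14.71 m

L ≈ 14.71 m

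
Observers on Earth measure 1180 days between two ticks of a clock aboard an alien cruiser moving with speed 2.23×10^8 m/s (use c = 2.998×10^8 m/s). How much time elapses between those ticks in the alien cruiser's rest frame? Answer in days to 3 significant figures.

τ₀ ≈ 789 days

β = v/c = 2.23×10^8 / 2.998×10^8 = 0.74383
γ = 1/√(1 − 0.74383²) = 1.4962
Proper time: τ₀ = Δt/γ = 1180/1.4962 = 789 days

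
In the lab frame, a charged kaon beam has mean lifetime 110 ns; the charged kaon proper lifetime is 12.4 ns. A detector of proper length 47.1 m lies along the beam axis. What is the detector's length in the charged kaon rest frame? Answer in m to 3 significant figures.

L ≈ 5.31 m

Time dilation ⇒ γ = Δt/τ₀ = 110/12.4 = 8.8710
Length contraction: L = L₀/γ = 47.1/8.8710 = 5.31 m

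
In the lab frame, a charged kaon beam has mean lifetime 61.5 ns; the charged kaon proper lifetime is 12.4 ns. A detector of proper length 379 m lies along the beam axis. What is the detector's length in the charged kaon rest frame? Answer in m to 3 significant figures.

Time dilation ⇒ γ = Δt/τ₀ = 61.5/12.4 = 4.9597
Length contraction: L = L₀/γ = 379/4.9597 = 76.4 m

L ≈ 76.4 m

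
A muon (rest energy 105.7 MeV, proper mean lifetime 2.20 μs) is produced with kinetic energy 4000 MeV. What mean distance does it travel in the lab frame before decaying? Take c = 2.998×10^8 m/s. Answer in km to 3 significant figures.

γ = 1 + K/(m₀c²) = 1 + 4000/105.7 = 38.843
β = √(1 − 1/γ²) = 0.99967
Dilated lifetime: γτ₀ = 38.843 × 2.20 μs = 85.454 μs
d = βc·γτ₀ = 0.99967 × (2.998×10^8 m/s) × 8.5454×10^-5 s = 25.6 km

d ≈ 25.6 km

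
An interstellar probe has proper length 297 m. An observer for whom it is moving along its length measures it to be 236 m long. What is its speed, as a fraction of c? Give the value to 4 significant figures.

γ = L₀/L = 297/236 = 1.25847
β = √(1 − 1/γ²) = 0.6071

β ≈ 0.6071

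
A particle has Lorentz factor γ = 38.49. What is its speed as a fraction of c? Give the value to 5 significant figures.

β = √(1 − 1/γ²) = √(1 − 1/38.49²) = √(0.9993250) = 0.99966

β ≈ 0.99966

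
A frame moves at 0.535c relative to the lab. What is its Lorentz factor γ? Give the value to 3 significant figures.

γ ≈ 1.18

γ = 1/√(1 − β²) = 1/√(1 − 0.535²) = 1/√(0.71378) = 1.18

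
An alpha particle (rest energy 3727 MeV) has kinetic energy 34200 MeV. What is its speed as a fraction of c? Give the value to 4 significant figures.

γ = 1 + K/(m₀c²) = 1 + 34200/3727 = 10.1763
β = √(1 − 1/γ²) = 0.9952

β ≈ 0.9952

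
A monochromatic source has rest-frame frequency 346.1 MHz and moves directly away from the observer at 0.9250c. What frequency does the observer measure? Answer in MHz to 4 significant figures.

f_obs ≈ 68.32 MHz

Relativistic Doppler: f_obs = f_src √((1−β)/(1+β))
= 346.1 × √(0.0750000/1.92500) = 346.1 × 0.197386 = 68.32 MHz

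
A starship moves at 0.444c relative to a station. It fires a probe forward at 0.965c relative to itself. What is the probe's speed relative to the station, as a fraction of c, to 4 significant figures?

u ≈ 0.9864c

Relativistic velocity addition: u = (u' + v)/(1 + u'v/c²)
= (0.965 + 0.444)/(1 + 0.965×0.444) = 1.409/1.42846 = 0.9864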